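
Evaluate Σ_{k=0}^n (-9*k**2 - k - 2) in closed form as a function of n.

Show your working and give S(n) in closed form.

Step 1: r(k) = (k + 9*(k + 1)**2 + 3)/(9*k**2 + k + 2).
Take A(k)=1, B(k)=1, C(k)=k**2 + k/9 + 2/9.
Need (1)·f(k+1) − (1)·f(k) = k**2 + k/9 + 2/9.
Bound: deg f ≤ 3.
A polynomial solution: f(k) = k*(3*k**2 - 4*k + 3)/9.
Certificate R = B(k−1)f/C = k*(3*k**2 - 4*k + 3)/(9*k**2 + k + 2) gives s_k = k*(-3*k**2 + 4*k - 3).
Δs = -9*k**2 - k - 2, as required.
Σ_(k=0)^n t_k = s_(n+1) − s_(0) = (-3*n**3 - 5*n**2 - 4*n - 2) − (0), i.e. -3*n**3 - 5*n**2 - 4*n - 2.

S(n) = -3*n**3 - 5*n**2 - 4*n - 2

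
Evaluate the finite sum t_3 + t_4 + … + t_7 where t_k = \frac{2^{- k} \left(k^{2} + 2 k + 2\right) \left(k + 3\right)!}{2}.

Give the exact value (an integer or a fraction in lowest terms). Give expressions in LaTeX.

Σ = 1091295

t_(k+1)/t_k = (k + 4)*(2*k + (k + 1)**2 + 4)/(2*(k**2 + 2*k + 2)).
A = k/2 + 2, B = 1, C = k**2 + 2*k + 2.
Key eq: (k/2 + 2)·f(k+1) = (1)·f(k) + (k**2 + 2*k + 2).
deg f ≤ 1 (via 1,0,2).
Match coefficients ⇒ f(k) = 2*(k - 1).
Then R = B(k−1)f/C = 2*(k - 1)/(k**2 + 2*k + 2), so s_k = R(k)·t_k = (k - 1)*factorial(k + 3)/2**k.
Verify: (k**2 + 2*k + 2)*factorial(k + 3)/(2*2**k) matches t_k.
Evaluate s at k=8 and k=3: 1091475 and 180; difference 1091295.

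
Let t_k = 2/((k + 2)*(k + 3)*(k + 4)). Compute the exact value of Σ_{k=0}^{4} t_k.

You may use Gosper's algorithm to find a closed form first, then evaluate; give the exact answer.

Compute t_(k+1)/t_k: get (k + 2)/(k + 5).
Factor: A=k + 2; B=k + 5; C=1.
Solve (k + 2)·f(k+1) − (k + 4)·f(k) = 1.
Bound: deg f ≤ 2.
Solving with deg f ≤ 2: f(k) = k*(k + 5)/12.
R(k) = B(k−1)·f(k)/C(k) = k*(k + 4)*(k + 5)/12; s_k = R·t_k = k*(k + 5)/(6*(k + 2)*(k + 3)).
s_(k+1) − s_k = 2/(k**3 + 9*k**2 + 26*k + 24) = t_k.
Sum = s_(5) − s_(0); s_(5) = 25/168, s_(0) = 0 ⇒ 25/168.

Σ = 25/168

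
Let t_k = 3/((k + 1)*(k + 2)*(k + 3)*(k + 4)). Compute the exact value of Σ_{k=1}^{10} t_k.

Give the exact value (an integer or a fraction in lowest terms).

Compute t_(k+1)/t_k: get (k + 1)/(k + 5).
So A=k + 1 and B=k + 5, with C=1.
Key eq: (k + 1)·f(k+1) = (k + 4)·f(k) + (1).
Degrees (1,1,0) ⇒ d ≤ 3.
Solving with deg f ≤ 3: f(k) = k*(k**2 + 6*k + 11)/18.
Certificate R = B(k−1)f/C = k*(k + 4)*(k**2 + 6*k + 11)/18 gives s_k = k*(k**2 + 6*k + 11)/(6*(k + 1)*(k + 2)*(k + 3)).
Δs = 3/(k**4 + 10*k**3 + 35*k**2 + 50*k + 24), as required.
Sum = s_(11) − s_(1); s_(11) = 121/728, s_(1) = 1/8 ⇒ 15/364.

Σ = 15/364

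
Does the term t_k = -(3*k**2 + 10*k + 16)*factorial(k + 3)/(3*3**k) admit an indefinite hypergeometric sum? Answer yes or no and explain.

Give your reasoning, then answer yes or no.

r(k) = (k + 4)*(10*k + 3*(k + 1)**2 + 26)/(3*(3*k**2 + 10*k + 16)) after simplifying.
So A=k/3 + 4/3 and B=1, with C=k**2 + 10*k/3 + 16/3.
f must satisfy (k/3 + 4/3)·f(k+1) − (1)·f(k) = k**2 + 10*k/3 + 16/3.
Bound: deg f ≤ 1.
Solve for f: f(k) = 3*k + 4 (degree 1 ≤ 1).
So s_k = (B(k−1)f/C)·t_k = (3*(3*k + 4)/(3*k**2 + 10*k + 16))·t_k = -(3*k + 4)*factorial(k + 3)/3**k.
Verify: -(3*k**2 + 10*k + 16)*factorial(k + 3)/(3*3**k) matches t_k.

Yes. s_k = -(3*k + 4)*factorial(k + 3)/3**k.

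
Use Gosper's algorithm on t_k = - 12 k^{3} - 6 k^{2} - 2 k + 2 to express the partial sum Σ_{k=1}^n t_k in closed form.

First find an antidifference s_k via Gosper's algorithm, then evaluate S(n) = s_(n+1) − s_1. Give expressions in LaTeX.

S(n) = n^{2} \left(- 3 n^{2} - 8 n - 7\right)

The ratio is (k + 6*(k + 1)**3 + 3*(k + 1)**2)/(6*k**3 + 3*k**2 + k - 1).
Normal form (A,B,C) = (1, 1, k**3 + k**2/2 + k/6 - 1/6).
Need (1)·f(k+1) − (1)·f(k) = k**3 + k**2/2 + k/6 - 1/6.
Bound: deg f ≤ 4.
Coefficient equations give f(k) = k*(3*k**3 - 4*k**2 + k - 2)/12.
Then R = B(k−1)f/C = k*(3*k**3 - 4*k**2 + k - 2)/(2*(6*k**3 + 3*k**2 + k - 1)), so s_k = R(k)·t_k = k*(-3*k**3 + 4*k**2 - k + 2).
Check: Δs_k = -12*k**3 - 6*k**2 - 2*k + 2. ✓
Telescope: S(n) = s_(n+1) − s_(1) = -3*n**4 - 8*n**3 - 7*n**2 + 2 − (2) = n**2*(-3*n**2 - 8*n - 7).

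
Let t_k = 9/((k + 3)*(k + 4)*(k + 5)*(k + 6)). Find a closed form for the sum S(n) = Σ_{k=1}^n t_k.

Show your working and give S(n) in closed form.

S(n) = n*(n**2 + 15*n + 74)/(40*(n**3 + 15*n**2 + 74*n + 120))

r(k) = (k + 3)/(k + 7) after simplifying.
So A=k + 3 and B=k + 7, with C=1.
Solve (k + 3)·f(k+1) − (k + 6)·f(k) = 1.
From deg A=1, deg B=1, deg C=0: d=3.
Solve for f: f(k) = k*(k**2 + 12*k + 47)/180 (degree 3 ≤ 3).
Then R = B(k−1)f/C = k*(k + 6)*(k**2 + 12*k + 47)/180, so s_k = R(k)·t_k = k*(k**2 + 12*k + 47)/(20*(k + 3)*(k + 4)*(k + 5)).
Check: Δs_k = 9/(k**4 + 18*k**3 + 119*k**2 + 342*k + 360). ✓
Σ_(k=1)^n t_k = s_(n+1) − s_(1) = ((n**3 + 15*n**2 + 74*n + 60)/(20*(n**3 + 15*n**2 + 74*n + 120))) − (1/40), i.e. n*(n**2 + 15*n + 74)/(40*(n**3 + 15*n**2 + 74*n + 120)).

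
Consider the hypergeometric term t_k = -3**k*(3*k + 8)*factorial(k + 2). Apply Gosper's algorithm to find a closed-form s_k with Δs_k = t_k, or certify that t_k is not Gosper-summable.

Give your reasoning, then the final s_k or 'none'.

s_k = -3**k*factorial(k + 2)

t_(k+1)/t_k = 3*(k + 3)*(3*k + 11)/(3*k + 8).
Take A(k)=3*k + 9, B(k)=1, C(k)=k + 8/3.
Key eq: (3*k + 9)·f(k+1) = (1)·f(k) + (k + 8/3).
Degrees (1,0,1) ⇒ d ≤ 0.
Solve for f: f(k) = 1/3 (degree 0 ≤ 0).
Then R = B(k−1)f/C = 1/(3*k + 8), so s_k = R(k)·t_k = -3**k*factorial(k + 2).
Δs = -3**k*(3*k + 8)*factorial(k + 2), as required.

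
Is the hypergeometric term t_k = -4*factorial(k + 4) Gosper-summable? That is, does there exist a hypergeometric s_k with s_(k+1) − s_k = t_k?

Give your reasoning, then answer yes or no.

Compute t_(k+1)/t_k: get k + 5.
Factor: A=k + 5; B=1; C=1.
Need (k + 5)·f(k+1) − (1)·f(k) = 1.
From deg A=1, deg B=0, deg C=0: d=-1.
Negative degree bound (-1): no f exists, t_k not Gosper-summable.

No. Not Gosper-summable.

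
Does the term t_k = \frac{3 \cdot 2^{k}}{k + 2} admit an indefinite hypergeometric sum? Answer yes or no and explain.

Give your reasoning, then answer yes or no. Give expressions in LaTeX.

Ratio r(k) = 2*(k + 2)/(k + 3).
Take A(k)=2*k + 4, B(k)=k + 3, C(k)=1.
Solve (2*k + 4)·f(k+1) − (k + 2)·f(k) = 1.
Degrees (1,1,0) ⇒ d ≤ -1.
Bound -1 < 0, so the key equation has no polynomial solution.

No. Not Gosper-summable.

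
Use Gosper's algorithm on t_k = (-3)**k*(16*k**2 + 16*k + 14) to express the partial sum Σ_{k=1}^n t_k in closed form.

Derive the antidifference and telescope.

S(n) = 12*(-3)**n*n**2 + 18*(-3)**n*n + 12*(-3)**n - 12

The ratio is 3*(-8*k**2 - 24*k - 23)/(8*k**2 + 8*k + 7).
A = -3, B = 1, C = k**2 + k + 7/8.
Key eq: (-3)·f(k+1) = (1)·f(k) + (k**2 + k + 7/8).
d = 2 from the (0,0,2) case.
A polynomial solution: f(k) = -(2*k**2 - k + 1)/8.
So s_k = (B(k−1)f/C)·t_k = (-(2*k**2 - k + 1)/(8*k**2 + 8*k + 7))·t_k = 2*(-3)**k*(-2*k**2 + k - 1).
s_(k+1) − s_k = (-3)**k*(16*k**2 + 16*k + 14) = t_k.
s_(n+1) = 6*(-3)**n*(2*n**2 + 3*n + 2) and s_(1) = 12, so S(n) = 12*(-3)**n*n**2 + 18*(-3)**n*n + 12*(-3)**n - 12.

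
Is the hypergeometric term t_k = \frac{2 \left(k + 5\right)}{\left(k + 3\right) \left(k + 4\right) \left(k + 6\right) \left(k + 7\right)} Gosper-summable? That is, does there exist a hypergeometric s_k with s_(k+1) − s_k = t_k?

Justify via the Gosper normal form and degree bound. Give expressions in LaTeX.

Yes. s_k = \frac{k \left(k + 9\right)}{18 \left(k^{2} + 9 k + 18\right)}.

t_(k+1)/t_k = (k + 3)*(k + 6)**2/((k + 5)**2*(k + 8)).
So A=k + 3 and B=k + 8, with C=k**2 + 10*k + 25.
Set up (k + 3)·f(k+1) − (k + 7)·f(k) − (k**2 + 10*k + 25) = 0.
Bound: deg f ≤ 4.
Solving with deg f ≤ 4: f(k) = k*(k + 4)*(k + 5)*(k + 9)/36.
Certificate R = B(k−1)f/C = k*(k + 4)*(k + 7)*(k + 9)/(36*(k + 5)) gives s_k = k*(k + 9)/(18*(k**2 + 9*k + 18)).
s_(k+1) − s_k = 2*(k + 5)/(k**4 + 20*k**3 + 145*k**2 + 450*k + 504) = t_k.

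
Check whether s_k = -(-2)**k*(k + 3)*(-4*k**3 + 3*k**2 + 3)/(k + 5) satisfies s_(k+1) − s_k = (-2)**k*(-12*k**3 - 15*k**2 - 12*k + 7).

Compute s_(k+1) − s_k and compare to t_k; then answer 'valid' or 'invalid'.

Invalid: residual (-2)**(k + 1)*(-12*k**4 - 79*k**3 - 84*k**2 - 53*k + 38)/(k**2 + 11*k + 30) ≠ 0.

s_(k+1) = 2*(-2)**k*(k + 4)*(-4*(k + 1)**3 + 3*(k + 1)**2 + 3)/(k + 6)
s_(k+1) − s_k = (-2)**k*(-12*k**5 - 123*k**4 - 379*k**3 - 407*k**2 - 177*k + 134)/(k**2 + 11*k + 30)
(s_(k+1) − s_k) − t_k = (-2)**(k + 1)*(-12*k**4 - 79*k**3 - 84*k**2 - 53*k + 38)/(k**2 + 11*k + 30)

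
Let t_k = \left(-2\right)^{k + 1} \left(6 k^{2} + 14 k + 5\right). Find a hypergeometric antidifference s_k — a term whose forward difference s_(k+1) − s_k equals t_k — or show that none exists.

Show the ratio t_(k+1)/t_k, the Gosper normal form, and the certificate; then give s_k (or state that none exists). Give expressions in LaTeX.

s_k = \left(-2\right)^{k + 1} \left(- 2 k^{2} - 2 k + 1\right)

t_(k+1)/t_k = 2*(-6*k**2 - 26*k - 25)/(6*k**2 + 14*k + 5).
Take A(k)=-2, B(k)=1, C(k)=k**2 + 7*k/3 + 5/6.
Key eq: (-2)·f(k+1) = (1)·f(k) + (k**2 + 7*k/3 + 5/6).
d = 2 from the (0,0,2) case.
Coefficient equations give f(k) = -(2*k**2 + 2*k - 1)/6.
So s_k = (B(k−1)f/C)·t_k = (-(2*k**2 + 2*k - 1)/(6*k**2 + 14*k + 5))·t_k = (-2)**(k + 1)*(-2*k**2 - 2*k + 1).
Check: Δs_k = (-2)**(k + 1)*(6*k**2 + 14*k + 5). ✓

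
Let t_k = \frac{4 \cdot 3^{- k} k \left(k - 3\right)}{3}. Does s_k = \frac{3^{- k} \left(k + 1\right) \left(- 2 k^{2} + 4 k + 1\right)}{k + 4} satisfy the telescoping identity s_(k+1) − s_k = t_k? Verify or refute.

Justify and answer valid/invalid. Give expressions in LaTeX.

Invalid: residual \frac{3^{- k} \left(- 4 k^{3} - 10 k^{2} + 60 k + 3\right)}{k^{2} + 9 k + 20} ≠ 0.

s_(k+1) = (k + 2)*(4*k - 2*(k + 1)**2 + 5)/(3*3**k*(k + 5))
s_(k+1) − s_k = (4*k**4 + 12*k**3 - 58*k**2 - 60*k + 9)/(3*3**k*(k**2 + 9*k + 20))
(s_(k+1) − s_k) − t_k = (-4*k**3 - 10*k**2 + 60*k + 3)/(3**k*(k**2 + 9*k + 20))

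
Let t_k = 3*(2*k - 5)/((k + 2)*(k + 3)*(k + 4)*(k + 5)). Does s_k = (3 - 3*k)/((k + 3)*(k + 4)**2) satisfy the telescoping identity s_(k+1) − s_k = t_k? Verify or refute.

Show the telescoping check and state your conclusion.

Invalid: residual 6*(-3*k**2 - 7*k + 25)/(k**6 + 23*k**5 + 217*k**4 + 1073*k**3 + 2926*k**2 + 4160*k + 2400) ≠ 0.

s_(k+1) = -3*k/((k + 4)*(k + 5)**2)
s_(k+1) − s_k = 3*(-k*(k + 3)*(k + 4) + (k - 1)*(k + 5)**2)/((k + 3)*(k + 4)**2*(k + 5)**2)
(s_(k+1) − s_k) − t_k = 6*(-3*k**2 - 7*k + 25)/(k**6 + 23*k**5 + 217*k**4 + 1073*k**3 + 2926*k**2 + 4160*k + 2400)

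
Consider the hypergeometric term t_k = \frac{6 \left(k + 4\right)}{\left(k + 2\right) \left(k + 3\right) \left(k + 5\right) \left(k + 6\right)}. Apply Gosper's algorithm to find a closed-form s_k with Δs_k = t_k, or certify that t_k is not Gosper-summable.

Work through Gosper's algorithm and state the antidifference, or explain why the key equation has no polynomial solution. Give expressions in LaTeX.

s_k = \frac{3 k \left(k + 7\right)}{10 \left(k^{2} + 7 k + 10\right)}

t_(k+1)/t_k = (k + 2)*(k + 5)**2/((k + 4)**2*(k + 7)).
A = k + 2, B = k + 7, C = k**2 + 8*k + 16.
Solve (k + 2)·f(k+1) − (k + 6)·f(k) = k**2 + 8*k + 16.
Degrees (1,1,2) ⇒ d ≤ 4.
Coefficient equations give f(k) = k*(k + 3)*(k + 4)*(k + 7)/20.
Then R = B(k−1)f/C = k*(k + 3)*(k + 6)*(k + 7)/(20*(k + 4)), so s_k = R(k)·t_k = 3*k*(k + 7)/(10*(k**2 + 7*k + 10)).
s_(k+1) − s_k = 6*(k + 4)/(k**4 + 16*k**3 + 91*k**2 + 216*k + 180) = t_k.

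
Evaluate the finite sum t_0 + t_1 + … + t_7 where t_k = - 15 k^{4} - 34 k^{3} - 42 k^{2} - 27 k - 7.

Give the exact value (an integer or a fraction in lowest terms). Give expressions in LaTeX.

Ratio r(k) = (15*k**4 + 94*k**3 + 234*k**2 + 273*k + 125)/(15*k**4 + 34*k**3 + 42*k**2 + 27*k + 7).
Normal form (A,B,C) = (1, 1, k**4 + 34*k**3/15 + 14*k**2/5 + 9*k/5 + 7/15).
Solve (1)·f(k+1) − (1)·f(k) = k**4 + 34*k**3/15 + 14*k**2/5 + 9*k/5 + 7/15.
d = 5 from the (0,0,4) case.
Solving with deg f ≤ 5: f(k) = k**2*(3*k**3 + k**2 + 2*k + 1)/15.
Then R = B(k−1)f/C = k**2*(3*k**3 + k**2 + 2*k + 1)/(15*k**4 + 34*k**3 + 42*k**2 + 27*k + 7), so s_k = R(k)·t_k = k**2*(-3*k**3 - k**2 - 2*k - 1).
Check: Δs_k = -15*k**4 - 34*k**3 - 42*k**2 - 27*k - 7. ✓
Sum = s_(8) − s_(0); s_(8) = -103488, s_(0) = 0 ⇒ -103488.

Σ = -103488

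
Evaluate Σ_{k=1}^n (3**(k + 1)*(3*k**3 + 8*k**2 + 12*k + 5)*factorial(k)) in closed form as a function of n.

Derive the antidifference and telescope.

S(n) = 9*3**n*n**3*factorial(n) + 27*3**n*n**2*factorial(n) + 36*3**n*n*factorial(n) + 18*3**n*factorial(n) - 18

r(k) = 3*(3*k**4 + 20*k**3 + 54*k**2 + 65*k + 28)/(3*k**3 + 8*k**2 + 12*k + 5) after simplifying.
Gosper form: A/B · C(k+1)/C(k) with A=3*k + 3, B=1, C=k**3 + 8*k**2/3 + 4*k + 5/3.
Set up (3*k + 3)·f(k+1) − (1)·f(k) − (k**3 + 8*k**2/3 + 4*k + 5/3) = 0.
Degrees (1,0,3) ⇒ d ≤ 2.
Solve for f: f(k) = (k**2 + 1)/3 (degree 2 ≤ 2).
Then R = B(k−1)f/C = (k**2 + 1)/(3*k**3 + 8*k**2 + 12*k + 5), so s_k = R(k)·t_k = 3**(k + 1)*(k**2 + 1)*factorial(k).
Check: Δs_k = 3**(k + 1)*(3*k**3 + 8*k**2 + 12*k + 5)*factorial(k). ✓
s_(n+1) = 3**(n + 2)*(n**2 + 2*n + 2)*factorial(n + 1) and s_(1) = 18, so S(n) = 9*3**n*n**3*factorial(n) + 27*3**n*n**2*factorial(n) + 36*3**n*n*factorial(n) + 18*3**n*factorial(n) - 18.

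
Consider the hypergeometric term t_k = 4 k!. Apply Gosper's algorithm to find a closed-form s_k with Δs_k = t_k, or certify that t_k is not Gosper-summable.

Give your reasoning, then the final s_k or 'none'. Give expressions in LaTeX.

Compute t_(k+1)/t_k: get k + 1.
Factor: A=k + 1; B=1; C=1.
f must satisfy (k + 1)·f(k+1) − (1)·f(k) = 1.
Bound: deg f ≤ -1.
Negative degree bound (-1): no f exists, t_k not Gosper-summable.

no hypergeometric antidifference exists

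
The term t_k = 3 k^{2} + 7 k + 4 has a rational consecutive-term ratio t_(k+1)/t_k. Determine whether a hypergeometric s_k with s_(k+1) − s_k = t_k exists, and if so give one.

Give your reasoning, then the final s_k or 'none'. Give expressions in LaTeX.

s_k = k \left(k^{2} + 2 k + 1\right)

t_(k+1)/t_k = (3*k**2 + 13*k + 14)/(3*k**2 + 7*k + 4).
A = 1, B = 1, C = k**2 + 7*k/3 + 4/3.
Need (1)·f(k+1) − (1)·f(k) = k**2 + 7*k/3 + 4/3.
Bound: deg f ≤ 3.
Match coefficients ⇒ f(k) = k*(k + 1)**2/3.
R(k) = B(k−1)·f(k)/C(k) = k*(k + 1)/(3*k + 4); s_k = R·t_k = k*(k**2 + 2*k + 1).
Verify: 3*k**2 + 7*k + 4 matches t_k.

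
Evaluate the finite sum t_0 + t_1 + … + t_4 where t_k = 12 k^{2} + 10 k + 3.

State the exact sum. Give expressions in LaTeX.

Σ = 475

Step 1: r(k) = (12*k**2 + 34*k + 25)/(12*k**2 + 10*k + 3).
Gosper form: A/B · C(k+1)/C(k) with A=1, B=1, C=k**2 + 5*k/6 + 1/4.
Key eq: (1)·f(k+1) = (1)·f(k) + (k**2 + 5*k/6 + 1/4).
From deg A=0, deg B=0, deg C=2: d=3.
Match coefficients ⇒ f(k) = k**2*(4*k - 1)/12.
Get s_k = R·t_k = k**2*(4*k - 1) with R(k) = B(k−1)f(k)/C(k) = k**2*(4*k - 1)/(12*k**2 + 10*k + 3).
Check: Δs_k = 12*k**2 + 10*k + 3. ✓
Σ_(k=0)^(4) t_k = s_(5) − s_(0) = 475 − (0) = 475.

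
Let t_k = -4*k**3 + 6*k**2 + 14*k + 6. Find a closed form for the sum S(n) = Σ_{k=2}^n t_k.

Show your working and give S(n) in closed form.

Compute t_(k+1)/t_k: get (2*k**3 + 3*k**2 - 7*k - 11)/(2*k**3 - 3*k**2 - 7*k - 3).
Normal form (A,B,C) = (1, 1, k**3 - 3*k**2/2 - 7*k/2 - 3/2).
Need (1)·f(k+1) − (1)·f(k) = k**3 - 3*k**2/2 - 7*k/2 - 3/2.
Bound: deg f ≤ 4.
Solve for f: f(k) = k**2*(k**2 - 4*k - 3)/4 (degree 4 ≤ 4).
Certificate R = B(k−1)f/C = k**2*(k**2 - 4*k - 3)/(2*(2*k**3 - 3*k**2 - 7*k - 3)) gives s_k = k**2*(-k**2 + 4*k + 3).
Check: Δs_k = -4*k**3 + 6*k**2 + 14*k + 6. ✓
Σ_(k=2)^n t_k = s_(n+1) − s_(2) = (-n**4 + 9*n**2 + 14*n + 6) − (28), i.e. -n**4 + 9*n**2 + 14*n - 22.

S(n) = -n**4 + 9*n**2 + 14*n - 22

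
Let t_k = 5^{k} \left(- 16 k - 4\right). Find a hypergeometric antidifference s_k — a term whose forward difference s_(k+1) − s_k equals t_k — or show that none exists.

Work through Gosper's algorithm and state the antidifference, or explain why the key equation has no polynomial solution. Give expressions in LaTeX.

Ratio r(k) = 5*(4*k + 5)/(4*k + 1).
Normal form (A,B,C) = (5, 1, k + 1/4).
Key eq: (5)·f(k+1) = (1)·f(k) + (k + 1/4).
deg f ≤ 1 (via 0,0,1).
Match coefficients ⇒ f(k) = (k - 1)/4.
Certificate R = B(k−1)f/C = (k - 1)/(4*k + 1) gives s_k = 4*5**k*(1 - k).
Check: Δs_k = 5**k*(-16*k - 4). ✓

s_k = 4 \cdot 5^{k} \left(1 - k\right)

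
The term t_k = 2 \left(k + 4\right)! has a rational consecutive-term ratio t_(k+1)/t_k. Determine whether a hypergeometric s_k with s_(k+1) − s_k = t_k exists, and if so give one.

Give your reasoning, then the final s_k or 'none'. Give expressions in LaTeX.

none (Gosper's algorithm certifies no s_k)

The ratio is k + 5.
So A=k + 5 and B=1, with C=1.
Solve (k + 5)·f(k+1) − (1)·f(k) = 1.
deg f ≤ -1 (via 1,0,0).
deg f ≤ -1 is impossible — no certificate.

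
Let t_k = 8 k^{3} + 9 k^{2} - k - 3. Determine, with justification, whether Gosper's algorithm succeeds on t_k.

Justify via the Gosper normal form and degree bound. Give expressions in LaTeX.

t_(k+1)/t_k = (8*k**3 + 33*k**2 + 41*k + 13)/(8*k**3 + 9*k**2 - k - 3).
Gosper form: A/B · C(k+1)/C(k) with A=1, B=1, C=k**3 + 9*k**2/8 - k/8 - 3/8.
Key eq: (1)·f(k+1) = (1)·f(k) + (k**3 + 9*k**2/8 - k/8 - 3/8).
Bound: deg f ≤ 4.
Coefficient equations give f(k) = k*(2*k + 1)*(k**2 - k - 1)/8.
Then R = B(k−1)f/C = k*(2*k + 1)*(k**2 - k - 1)/(8*k**3 + 9*k**2 - k - 3), so s_k = R(k)·t_k = k*(2*k**3 - k**2 - 3*k - 1).
Verify: 8*k**3 + 9*k**2 - k - 3 matches t_k.

Yes. s_k = k \left(2 k^{3} - k^{2} - 3 k - 1\right).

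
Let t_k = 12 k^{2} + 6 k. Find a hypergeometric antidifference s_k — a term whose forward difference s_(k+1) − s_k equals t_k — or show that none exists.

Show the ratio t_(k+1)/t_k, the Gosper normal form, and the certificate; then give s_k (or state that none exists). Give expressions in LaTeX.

s_k = k \left(4 k^{2} - 3 k - 1\right)

t_(k+1)/t_k = (k + 2*(k + 1)**2 + 1)/(k*(2*k + 1)).
Gosper form: A/B · C(k+1)/C(k) with A=1, B=1, C=k**2 + k/2.
f must satisfy (1)·f(k+1) − (1)·f(k) = k**2 + k/2.
d = 3 from the (0,0,2) case.
Solve for f: f(k) = k*(k - 1)*(4*k + 1)/12 (degree 3 ≤ 3).
Then R = B(k−1)f/C = (k - 1)*(4*k + 1)/(6*(2*k + 1)), so s_k = R(k)·t_k = k*(4*k**2 - 3*k - 1).
s_(k+1) − s_k = 6*k*(2*k + 1) = t_k.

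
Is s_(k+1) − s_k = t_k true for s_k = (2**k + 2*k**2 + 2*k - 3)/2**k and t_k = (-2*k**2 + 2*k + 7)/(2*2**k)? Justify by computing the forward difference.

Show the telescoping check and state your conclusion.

s_(k+1) = (2*2**k + 2*k**2 + 6*k + 1)/(2*2**k)
s_(k+1) − s_k = (-2*k**2 + 2*k + 7)/(2*2**k)
(s_(k+1) − s_k) − t_k = 0

Valid: the claim telescopes to t_k.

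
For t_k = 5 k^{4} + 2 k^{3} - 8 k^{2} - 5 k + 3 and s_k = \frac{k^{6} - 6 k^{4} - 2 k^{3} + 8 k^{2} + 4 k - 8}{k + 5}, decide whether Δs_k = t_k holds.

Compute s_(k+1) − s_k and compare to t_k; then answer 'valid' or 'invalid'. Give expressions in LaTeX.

s_(k+1) = (k**6 + 6*k**5 + 9*k**4 - 6*k**3 - 19*k**2 - 4*k - 3)/(k + 6)
s_(k+1) − s_k = (5*k**6 + 45*k**5 + 77*k**4 - 45*k**3 - 151*k**2 - 39*k + 33)/(k**2 + 11*k + 30)
(s_(k+1) − s_k) − t_k = 3*(-4*k**5 - 29*k**4 - 4*k**3 + 47*k**2 + 26*k - 19)/(k**2 + 11*k + 30)

Invalid: residual \frac{3 \left(- 4 k^{5} - 29 k^{4} - 4 k^{3} + 47 k^{2} + 26 k - 19\right)}{k^{2} + 11 k + 30} ≠ 0.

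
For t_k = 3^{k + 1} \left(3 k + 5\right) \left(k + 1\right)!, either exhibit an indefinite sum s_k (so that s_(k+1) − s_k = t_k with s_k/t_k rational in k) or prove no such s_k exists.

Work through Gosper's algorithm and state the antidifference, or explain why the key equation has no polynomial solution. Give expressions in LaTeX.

s_k = 3^{k + 1} \left(k + 1\right)!

The ratio is 3*(k + 2)*(3*k + 8)/(3*k + 5).
So A=3*k + 6 and B=1, with C=k + 5/3.
Need (3*k + 6)·f(k+1) − (1)·f(k) = k + 5/3.
d = 0 from the (1,0,1) case.
Coefficient equations give f(k) = 1/3.
Then R = B(k−1)f/C = 1/(3*k + 5), so s_k = R(k)·t_k = 3**(k + 1)*factorial(k + 1).
s_(k+1) − s_k = 3**(k + 1)*(3*k + 5)*factorial(k + 1) = t_k.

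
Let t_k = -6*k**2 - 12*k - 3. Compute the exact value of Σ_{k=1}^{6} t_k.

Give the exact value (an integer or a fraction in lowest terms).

The ratio is (2*k**2 + 8*k + 7)/(2*k**2 + 4*k + 1).
Take A(k)=1, B(k)=1, C(k)=k**2 + 2*k + 1/2.
Solve (1)·f(k+1) − (1)·f(k) = k**2 + 2*k + 1/2.
From deg A=0, deg B=0, deg C=2: d=3.
Solve for f: f(k) = k*(k + 2)*(2*k - 1)/6 (degree 3 ≤ 3).
Get s_k = R·t_k = k*(-2*k**2 - 3*k + 2) with R(k) = B(k−1)f(k)/C(k) = k*(k + 2)*(2*k - 1)/(3*(2*k**2 + 4*k + 1)).
Verify: -6*k**2 - 12*k - 3 matches t_k.
Sum = s_(7) − s_(1); s_(7) = -819, s_(1) = -3 ⇒ -816.

Σ = -816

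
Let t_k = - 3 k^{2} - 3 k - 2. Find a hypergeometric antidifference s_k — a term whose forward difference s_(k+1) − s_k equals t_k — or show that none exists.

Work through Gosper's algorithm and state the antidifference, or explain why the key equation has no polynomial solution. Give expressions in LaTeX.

s_k = - k^{3} - k

Ratio r(k) = (3*k**2 + 9*k + 8)/(3*k**2 + 3*k + 2).
A = 1, B = 1, C = k**2 + k + 2/3.
Need (1)·f(k+1) − (1)·f(k) = k**2 + k + 2/3.
d = 3 from the (0,0,2) case.
Solve for f: f(k) = k*(k**2 + 1)/3 (degree 3 ≤ 3).
R(k) = B(k−1)·f(k)/C(k) = k*(k**2 + 1)/(3*k**2 + 3*k + 2); s_k = R·t_k = -k**3 - k.
s_(k+1) − s_k = k**3 - (k + 1)**3 - 1 = t_k.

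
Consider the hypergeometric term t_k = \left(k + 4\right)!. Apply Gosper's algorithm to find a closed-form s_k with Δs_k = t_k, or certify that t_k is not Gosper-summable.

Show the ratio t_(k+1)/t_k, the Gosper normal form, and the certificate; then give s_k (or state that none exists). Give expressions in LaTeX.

Ratio r(k) = k + 5.
Normal form (A,B,C) = (k + 5, 1, 1).
Key eq: (k + 5)·f(k+1) = (1)·f(k) + (1).
From deg A=1, deg B=0, deg C=0: d=-1.
Bound -1 < 0, so the key equation has no polynomial solution.

not Gosper-summable; s_k does not exist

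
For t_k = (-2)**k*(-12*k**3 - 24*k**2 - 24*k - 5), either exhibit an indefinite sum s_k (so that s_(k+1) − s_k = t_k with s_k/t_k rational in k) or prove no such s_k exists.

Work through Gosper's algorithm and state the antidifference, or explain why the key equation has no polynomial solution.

s_k = (-2)**k*(4*k**3 - 1)

The ratio is 2*(-12*k**3 - 60*k**2 - 108*k - 65)/(12*k**3 + 24*k**2 + 24*k + 5).
A = -2, B = 1, C = k**3 + 2*k**2 + 2*k + 5/12.
Set up (-2)·f(k+1) − (1)·f(k) − (k**3 + 2*k**2 + 2*k + 5/12) = 0.
deg f ≤ 3 (via 0,0,3).
A polynomial solution: f(k) = -(4*k**3 - 1)/12.
So s_k = (B(k−1)f/C)·t_k = (-(4*k**3 - 1)/(12*k**3 + 24*k**2 + 24*k + 5))·t_k = (-2)**k*(4*k**3 - 1).
s_(k+1) − s_k = (-2)**k*(-4*k**3 - 8*(k + 1)**3 + 3) = t_k.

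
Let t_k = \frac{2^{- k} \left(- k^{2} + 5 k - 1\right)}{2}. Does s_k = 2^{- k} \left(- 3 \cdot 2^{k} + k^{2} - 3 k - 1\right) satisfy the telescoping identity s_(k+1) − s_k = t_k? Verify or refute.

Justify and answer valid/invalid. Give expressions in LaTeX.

Valid: the claim telescopes to t_k.

s_(k+1) = (-6*2**k + k**2 - k - 3)/(2*2**k)
s_(k+1) − s_k = (-k**2 + 5*k - 1)/(2*2**k)
(s_(k+1) − s_k) − t_k = 0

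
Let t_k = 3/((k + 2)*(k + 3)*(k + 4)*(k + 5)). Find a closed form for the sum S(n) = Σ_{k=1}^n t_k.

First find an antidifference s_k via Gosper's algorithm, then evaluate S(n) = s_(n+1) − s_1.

S(n) = n*(n**2 + 12*n + 47)/(60*(n**3 + 12*n**2 + 47*n + 60))

r(k) = (k + 2)/(k + 6) after simplifying.
Normal form (A,B,C) = (k + 2, k + 6, 1).
Set up (k + 2)·f(k+1) − (k + 5)·f(k) − (1) = 0.
Bound: deg f ≤ 3.
Coefficient equations give f(k) = k*(k**2 + 9*k + 26)/72.
So s_k = (B(k−1)f/C)·t_k = (k*(k + 5)*(k**2 + 9*k + 26)/72)·t_k = k*(k**2 + 9*k + 26)/(24*(k + 2)*(k + 3)*(k + 4)).
Verify: 3/(k**4 + 14*k**3 + 71*k**2 + 154*k + 120) matches t_k.
Telescope: S(n) = s_(n+1) − s_(1) = (n**3 + 12*n**2 + 47*n + 36)/(24*(n**3 + 12*n**2 + 47*n + 60)) − (1/40) = n*(n**2 + 12*n + 47)/(60*(n**3 + 12*n**2 + 47*n + 60)).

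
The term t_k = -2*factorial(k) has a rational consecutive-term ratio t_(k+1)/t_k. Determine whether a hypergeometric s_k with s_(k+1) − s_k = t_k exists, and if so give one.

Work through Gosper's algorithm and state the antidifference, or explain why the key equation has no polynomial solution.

t_(k+1)/t_k = k + 1.
A = k + 1, B = 1, C = 1.
Solve (k + 1)·f(k+1) − (1)·f(k) = 1.
deg f ≤ -1 (via 1,0,0).
d = -1 < 0 ⇒ no nonzero polynomial f; not summable.

not Gosper-summable; s_k does not exist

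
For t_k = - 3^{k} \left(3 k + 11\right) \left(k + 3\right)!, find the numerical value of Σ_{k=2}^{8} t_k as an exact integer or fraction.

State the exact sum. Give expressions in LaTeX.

Ratio r(k) = 3*(k + 4)*(3*k + 14)/(3*k + 11).
So A=3*k + 12 and B=1, with C=k + 11/3.
Solve (3*k + 12)·f(k+1) − (1)·f(k) = k + 11/3.
Bound: deg f ≤ 0.
Coefficient equations give f(k) = 1/3.
So s_k = (B(k−1)f/C)·t_k = (1/(3*k + 11))·t_k = -3**k*factorial(k + 3).
Δs = -3**k*(3*k + 11)*factorial(k + 3), as required.
Evaluate s at k=9 and k=2: -9428188492800 and -1080; difference -9428188491720.

Σ = -9428188491720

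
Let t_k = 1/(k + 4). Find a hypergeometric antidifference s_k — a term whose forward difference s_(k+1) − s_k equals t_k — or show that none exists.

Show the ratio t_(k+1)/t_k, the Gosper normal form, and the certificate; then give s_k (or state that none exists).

Ratio r(k) = (k + 4)/(k + 5).
Take A(k)=k + 4, B(k)=k + 5, C(k)=1.
Key eq: (k + 4)·f(k+1) = (k + 4)·f(k) + (1).
Degrees (1,1,0) ⇒ d ≤ 0.
f = c0 ⇒ A·f(k+1) − B(k−1)·f(k) − C = -1. The system {-1 = 0} is inconsistent; no antidifference.

none (Gosper's algorithm certifies no s_k)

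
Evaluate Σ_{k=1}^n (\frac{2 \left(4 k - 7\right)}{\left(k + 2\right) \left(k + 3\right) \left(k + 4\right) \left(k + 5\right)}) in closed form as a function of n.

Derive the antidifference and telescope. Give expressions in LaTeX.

S(n) = \frac{n \left(n^{2} + 12 n - 73\right)}{30 \left(n^{3} + 12 n^{2} + 47 n + 60\right)}

Step 1: r(k) = (k + 2)*(4*k - 3)/((k + 6)*(4*k - 7)).
A = k + 2, B = k + 6, C = k - 7/4.
Key eq: (k + 2)·f(k+1) = (k + 5)·f(k) + (k - 7/4).
From deg A=1, deg B=1, deg C=1: d=3.
Solving with deg f ≤ 3: f(k) = -k*(k**2 + 9*k + 74)/96.
Certificate R = B(k−1)f/C = -k*(k + 5)*(k**2 + 9*k + 74)/(24*(4*k - 7)) gives s_k = k*(-k**2 - 9*k - 74)/(12*(k + 2)*(k + 3)*(k + 4)).
Δs = 2*(4*k - 7)/(k**4 + 14*k**3 + 71*k**2 + 154*k + 120), as required.
Evaluate: s_(n+1) = (-n**3 - 12*n**2 - 95*n - 84)/(12*(n**3 + 12*n**2 + 47*n + 60)); subtract s_(1) = -7/60 ⇒ S(n) = n*(n**2 + 12*n - 73)/(30*(n**3 + 12*n**2 + 47*n + 60)).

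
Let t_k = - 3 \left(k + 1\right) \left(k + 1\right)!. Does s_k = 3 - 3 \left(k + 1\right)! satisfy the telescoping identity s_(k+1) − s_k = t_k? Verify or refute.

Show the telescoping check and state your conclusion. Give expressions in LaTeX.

s_(k+1) = 3 - 3*factorial(k + 2)
s_(k+1) − s_k = -3*(k + 1)*factorial(k + 1)
(s_(k+1) − s_k) − t_k = 0

Valid — Δs_k = t_k.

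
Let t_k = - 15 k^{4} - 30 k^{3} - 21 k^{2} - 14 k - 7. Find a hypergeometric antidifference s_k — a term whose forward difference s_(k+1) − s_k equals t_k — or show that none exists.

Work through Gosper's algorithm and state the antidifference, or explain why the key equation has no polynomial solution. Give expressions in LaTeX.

The ratio is (15*k**4 + 90*k**3 + 201*k**2 + 206*k + 87)/(15*k**4 + 30*k**3 + 21*k**2 + 14*k + 7).
Take A(k)=1, B(k)=1, C(k)=k**4 + 2*k**3 + 7*k**2/5 + 14*k/15 + 7/15.
Key eq: (1)·f(k+1) = (1)·f(k) + (k**4 + 2*k**3 + 7*k**2/5 + 14*k/15 + 7/15).
Bound: deg f ≤ 5.
Solve for f: f(k) = k*(3*k**4 - 3*k**2 + 4*k + 3)/15 (degree 5 ≤ 5).
Then R = B(k−1)f/C = k*(3*k**4 - 3*k**2 + 4*k + 3)/(15*k**4 + 30*k**3 + 21*k**2 + 14*k + 7), so s_k = R(k)·t_k = k*(-3*k**4 + 3*k**2 - 4*k - 3).
Verify: -15*k**4 - 30*k**3 - 21*k**2 - 14*k - 7 matches t_k.

s_k = k \left(- 3 k^{4} + 3 k^{2} - 4 k - 3\right)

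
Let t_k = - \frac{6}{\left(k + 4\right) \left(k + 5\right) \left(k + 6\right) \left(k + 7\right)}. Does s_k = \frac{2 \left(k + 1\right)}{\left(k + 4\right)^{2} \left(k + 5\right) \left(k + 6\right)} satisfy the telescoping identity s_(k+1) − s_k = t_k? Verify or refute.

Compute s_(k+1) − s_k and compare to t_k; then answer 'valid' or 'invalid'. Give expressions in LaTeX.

s_(k+1) = 2*(k + 2)/((k + 5)**2*(k + 6)*(k + 7))
s_(k+1) − s_k = 2*(-(k + 1)*(k + 5)*(k + 7) + (k + 2)*(k + 4)**2)/((k + 4)**2*(k + 5)**2*(k + 6)*(k + 7))
(s_(k+1) − s_k) − t_k = 6*(4*k + 19)/(k**6 + 31*k**5 + 397*k**4 + 2689*k**3 + 10162*k**2 + 20320*k + 16800)

Invalid: residual \frac{6 \left(4 k + 19\right)}{k^{6} + 31 k^{5} + 397 k^{4} + 2689 k^{3} + 10162 k^{2} + 20320 k + 16800} ≠ 0.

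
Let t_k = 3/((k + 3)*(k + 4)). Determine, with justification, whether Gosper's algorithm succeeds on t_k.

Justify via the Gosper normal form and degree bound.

Ratio r(k) = (k + 3)/(k + 5).
Normal form (A,B,C) = (k + 3, k + 5, 1).
Key eq: (k + 3)·f(k+1) = (k + 4)·f(k) + (1).
d = 1 from the (1,1,0) case.
A polynomial solution: f(k) = k/3.
So s_k = (B(k−1)f/C)·t_k = (k*(k + 4)/3)·t_k = k/(k + 3).
Check: Δs_k = 3/(k**2 + 7*k + 12). ✓

Yes. s_k = k/(k + 3).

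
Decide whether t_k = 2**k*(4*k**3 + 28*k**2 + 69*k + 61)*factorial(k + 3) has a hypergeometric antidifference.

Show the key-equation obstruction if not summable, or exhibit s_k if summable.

Yes. s_k = 2**k*(2*k**2 + 3*k + 3)*factorial(k + 3).

Step 1: r(k) = 2*(4*k**4 + 56*k**3 + 297*k**2 + 710*k + 648)/(4*k**3 + 28*k**2 + 69*k + 61).
Factor: A=2*k + 8; B=1; C=k**3 + 7*k**2 + 69*k/4 + 61/4.
Set up (2*k + 8)·f(k+1) − (1)·f(k) − (k**3 + 7*k**2 + 69*k/4 + 61/4) = 0.
From deg A=1, deg B=0, deg C=3: d=2.
Solve for f: f(k) = (2*k**2 + 3*k + 3)/4 (degree 2 ≤ 2).
Certificate R = B(k−1)f/C = (2*k**2 + 3*k + 3)/(4*k**3 + 28*k**2 + 69*k + 61) gives s_k = 2**k*(2*k**2 + 3*k + 3)*factorial(k + 3).
Δs = 2**k*(4*k**3 + 28*k**2 + 69*k + 61)*factorial(k + 3), as required.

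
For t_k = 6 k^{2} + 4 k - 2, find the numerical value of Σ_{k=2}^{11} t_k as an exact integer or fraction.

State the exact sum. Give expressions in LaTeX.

Compute t_(k+1)/t_k: get (3*k**2 + 8*k + 4)/(3*k**2 + 2*k - 1).
Factor: A=1; B=1; C=k**2 + 2*k/3 - 1/3.
f must satisfy (1)·f(k+1) − (1)·f(k) = k**2 + 2*k/3 - 1/3.
deg f ≤ 3 (via 0,0,2).
Coefficient equations give f(k) = k*(k + 1)*(2*k - 3)/6.
Get s_k = R·t_k = k*(2*k**2 - k - 3) with R(k) = B(k−1)f(k)/C(k) = k*(2*k - 3)/(2*(3*k - 1)).
Check: Δs_k = 6*k**2 + 4*k - 2. ✓
Σ_(k=2)^(11) t_k = s_(12) − s_(2) = 3276 − (6) = 3270.

Σ = 3270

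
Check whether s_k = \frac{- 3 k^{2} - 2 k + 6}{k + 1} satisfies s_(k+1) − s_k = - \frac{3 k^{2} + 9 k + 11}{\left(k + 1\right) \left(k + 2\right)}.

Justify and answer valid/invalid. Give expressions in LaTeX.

s_(k+1) = (-3*k**2 - 8*k + 1)/(k + 2)
s_(k+1) − s_k = (-3*k**2 - 9*k - 11)/(k**2 + 3*k + 2)
(s_(k+1) − s_k) − t_k = 0

valid (s_(k+1) − s_k reduces to t_k)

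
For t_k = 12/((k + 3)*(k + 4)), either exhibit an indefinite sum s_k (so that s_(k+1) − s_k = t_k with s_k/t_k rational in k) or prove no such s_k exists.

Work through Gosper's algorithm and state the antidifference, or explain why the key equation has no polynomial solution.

s_k = 4*k/(k + 3)

Compute t_(k+1)/t_k: get (k + 3)/(k + 5).
Normal form (A,B,C) = (k + 3, k + 5, 1).
Key eq: (k + 3)·f(k+1) = (k + 4)·f(k) + (1).
Degrees (1,1,0) ⇒ d ≤ 1.
Solve for f: f(k) = k/3 (degree 1 ≤ 1).
Then R = B(k−1)f/C = k*(k + 4)/3, so s_k = R(k)·t_k = 4*k/(k + 3).
Δs = 12/(k**2 + 7*k + 12), as required.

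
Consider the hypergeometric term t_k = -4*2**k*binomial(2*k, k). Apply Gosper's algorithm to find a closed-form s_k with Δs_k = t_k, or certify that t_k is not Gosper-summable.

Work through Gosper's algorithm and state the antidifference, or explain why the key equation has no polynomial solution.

r(k) = 4*(2*k + 1)/(k + 1) after simplifying.
Gosper form: A/B · C(k+1)/C(k) with A=8*k + 4, B=k + 1, C=1.
Solve (8*k + 4)·f(k+1) − (k)·f(k) = 1.
deg f ≤ -1 (via 1,1,0).
d = -1 < 0 ⇒ no nonzero polynomial f; not summable.

none (Gosper's algorithm certifies no s_k)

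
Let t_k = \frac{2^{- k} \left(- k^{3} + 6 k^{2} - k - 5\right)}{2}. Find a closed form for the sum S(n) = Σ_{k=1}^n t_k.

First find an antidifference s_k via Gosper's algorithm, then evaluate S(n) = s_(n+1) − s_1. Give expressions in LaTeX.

Compute t_(k+1)/t_k: get (k**3 - 3*k**2 - 8*k + 1)/(2*(k**3 - 6*k**2 + k + 5)).
Factor: A=1/2; B=1; C=k**3 - 6*k**2 + k + 5.
f must satisfy (1/2)·f(k+1) − (1)·f(k) = k**3 - 6*k**2 + k + 5.
Bound: deg f ≤ 3.
Coefficient equations give f(k) = -2*(k**3 - 3*k**2 - 2*k + 1).
Get s_k = R·t_k = (k**3 - 3*k**2 - 2*k + 1)/2**k with R(k) = B(k−1)f(k)/C(k) = -2*(k**3 - 3*k**2 - 2*k + 1)/(k**3 - 6*k**2 + k + 5).
Check: Δs_k = (-k**3 + 6*k**2 - k - 5)/(2*2**k). ✓
s_(n+1) = 2**(-n - 1)*(n**3 - 5*n - 3) and s_(1) = -3/2, so S(n) = 2**(-n - 1)*(3*2**n + n**3 - 5*n - 3).

S(n) = 2^{- n - 1} \left(3 \cdot 2^{n} + n^{3} - 5 n - 3\right)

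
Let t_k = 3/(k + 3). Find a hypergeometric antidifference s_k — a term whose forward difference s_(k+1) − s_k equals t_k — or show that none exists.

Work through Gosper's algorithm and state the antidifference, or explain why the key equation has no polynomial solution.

no hypergeometric antidifference exists

Step 1: r(k) = (k + 3)/(k + 4).
Gosper form: A/B · C(k+1)/C(k) with A=k + 3, B=k + 4, C=1.
Key eq: (k + 3)·f(k+1) = (k + 3)·f(k) + (1).
Degrees (1,1,0) ⇒ d ≤ 0.
Write f(k) = c0. Then LHS − RHS = -1, requiring -1 = 0: contradictory. No certificate.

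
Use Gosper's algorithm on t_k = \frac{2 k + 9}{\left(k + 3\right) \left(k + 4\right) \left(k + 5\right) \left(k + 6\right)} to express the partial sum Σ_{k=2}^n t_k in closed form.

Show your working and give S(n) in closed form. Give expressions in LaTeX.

Ratio r(k) = (k + 3)*(2*k + 11)/((k + 7)*(2*k + 9)).
So A=k + 3 and B=k + 7, with C=k + 9/2.
Key eq: (k + 3)·f(k+1) = (k + 6)·f(k) + (k + 9/2).
Degrees (1,1,1) ⇒ d ≤ 3.
Solve for f: f(k) = k*(k + 4)*(k + 8)/30 (degree 3 ≤ 3).
Certificate R = B(k−1)f/C = k*(k + 4)*(k + 6)*(k + 8)/(15*(2*k + 9)) gives s_k = k*(k + 8)/(15*(k**2 + 8*k + 15)).
Check: Δs_k = (2*k + 9)/(k**4 + 18*k**3 + 119*k**2 + 342*k + 360). ✓
Telescope: S(n) = s_(n+1) − s_(2) = (n**2 + 10*n + 9)/(15*(n**2 + 10*n + 24)) − (4/105) = (n**2 + 10*n - 11)/(35*(n**2 + 10*n + 24)).

S(n) = \frac{n^{2} + 10 n - 11}{35 \left(n^{2} + 10 n + 24\right)}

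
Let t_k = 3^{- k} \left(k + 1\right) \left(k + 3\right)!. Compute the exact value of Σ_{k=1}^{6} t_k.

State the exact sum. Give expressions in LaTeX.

Σ = 44584/9

Ratio r(k) = (k + 2)*(k + 4)/(3*(k + 1)).
A = k/3 + 4/3, B = 1, C = k + 1.
Need (k/3 + 4/3)·f(k+1) − (1)·f(k) = k + 1.
deg f ≤ 0 (via 1,0,1).
Coefficient equations give f(k) = 3.
R(k) = B(k−1)·f(k)/C(k) = 3/(k + 1); s_k = R·t_k = 3**(1 - k)*factorial(k + 3).
Check: Δs_k = (k + 1)*factorial(k + 3)/3**k. ✓
Telescoping: Σ = s_(7) − s_(1) = 44800/9 − (24) = 44584/9.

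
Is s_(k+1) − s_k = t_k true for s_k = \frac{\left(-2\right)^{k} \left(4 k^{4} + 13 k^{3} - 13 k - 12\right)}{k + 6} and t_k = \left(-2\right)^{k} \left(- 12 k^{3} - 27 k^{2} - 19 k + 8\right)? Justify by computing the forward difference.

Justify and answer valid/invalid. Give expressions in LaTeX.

s_(k+1) = (-2)**(k + 1)*(-13*k + 4*(k + 1)**4 + 13*(k + 1)**3 - 25)/(k + 7)
s_(k+1) − s_k = (-2)**k*(-12*k**5 - 147*k**4 - 565*k**3 - 827*k**2 - 385*k + 180)/(k**2 + 13*k + 42)
(s_(k+1) − s_k) − t_k = (-2)**k*(36*k**4 + 309*k**3 + 546*k**2 + 309*k - 156)/(k**2 + 13*k + 42)

Invalid: residual \frac{\left(-2\right)^{k} \left(36 k^{4} + 309 k^{3} + 546 k^{2} + 309 k - 156\right)}{k^{2} + 13 k + 42} ≠ 0.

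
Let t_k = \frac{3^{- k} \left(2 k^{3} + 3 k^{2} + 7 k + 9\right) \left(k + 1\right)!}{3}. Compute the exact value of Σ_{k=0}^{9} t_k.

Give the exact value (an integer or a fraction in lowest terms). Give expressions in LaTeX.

Σ = 11334643/81

Compute t_(k+1)/t_k: get (2*k**4 + 13*k**3 + 37*k**2 + 59*k + 42)/(3*(2*k**3 + 3*k**2 + 7*k + 9)).
So A=k/3 + 2/3 and B=1, with C=k**3 + 3*k**2/2 + 7*k/2 + 9/2.
Solve (k/3 + 2/3)·f(k+1) − (1)·f(k) = k**3 + 3*k**2/2 + 7*k/2 + 9/2.
d = 2 from the (1,0,3) case.
Solve for f: f(k) = 3*(k - 1)*(2*k + 3)/2 (degree 2 ≤ 2).
Get s_k = R·t_k = (k - 1)*(2*k + 3)*factorial(k + 1)/3**k with R(k) = B(k−1)f(k)/C(k) = 3*(k - 1)*(2*k + 3)/(2*k**3 + 3*k**2 + 7*k + 9).
s_(k+1) − s_k = (2*k**3 + 3*k**2 + 7*k + 9)*factorial(k + 1)/(3*3**k) = t_k.
Telescoping: Σ = s_(10) − s_(0) = 11334400/81 − (-3) = 11334643/81.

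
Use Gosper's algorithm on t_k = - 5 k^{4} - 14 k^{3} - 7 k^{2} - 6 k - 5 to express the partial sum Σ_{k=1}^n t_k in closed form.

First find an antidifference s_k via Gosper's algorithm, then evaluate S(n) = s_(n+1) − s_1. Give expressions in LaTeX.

r(k) = (5*k**4 + 34*k**3 + 79*k**2 + 82*k + 37)/(5*k**4 + 14*k**3 + 7*k**2 + 6*k + 5) after simplifying.
Normal form (A,B,C) = (1, 1, k**4 + 14*k**3/5 + 7*k**2/5 + 6*k/5 + 1).
f must satisfy (1)·f(k+1) − (1)·f(k) = k**4 + 14*k**3/5 + 7*k**2/5 + 6*k/5 + 1.
deg f ≤ 5 (via 0,0,4).
Solve for f: f(k) = k*(k**4 + k**3 - 3*k**2 + 3*k + 3)/5 (degree 5 ≤ 5).
Get s_k = R·t_k = k*(-k**4 - k**3 + 3*k**2 - 3*k - 3) with R(k) = B(k−1)f(k)/C(k) = k*(k**4 + k**3 - 3*k**2 + 3*k + 3)/(5*k**4 + 14*k**3 + 7*k**2 + 6*k + 5).
s_(k+1) − s_k = -5*k**4 - 14*k**3 - 7*k**2 - 6*k - 5 = t_k.
Telescope: S(n) = s_(n+1) − s_(1) = -n**5 - 6*n**4 - 11*n**3 - 10*n**2 - 9*n - 5 − (-5) = n*(-n**4 - 6*n**3 - 11*n**2 - 10*n - 9).

S(n) = n \left(- n^{4} - 6 n^{3} - 11 n^{2} - 10 n - 9\right)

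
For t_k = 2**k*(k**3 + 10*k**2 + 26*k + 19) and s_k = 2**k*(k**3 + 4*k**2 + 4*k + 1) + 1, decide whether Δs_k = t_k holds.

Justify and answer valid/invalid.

Valid — Δs_k = t_k.

s_(k+1) = 2**(k + 1)*(4*k + (k + 1)**3 + 4*(k + 1)**2 + 5) + 1
s_(k+1) − s_k = 2**k*(k**3 + 10*k**2 + 26*k + 19)
(s_(k+1) − s_k) − t_k = 0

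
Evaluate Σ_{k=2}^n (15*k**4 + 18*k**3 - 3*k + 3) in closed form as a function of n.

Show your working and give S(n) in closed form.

S(n) = 3*n**5 + 12*n**4 + 14*n**3 + 3*n**2 + n - 33

The ratio is (-k + 5*(k + 1)**4 + 6*(k + 1)**3)/(5*k**4 + 6*k**3 - k + 1).
Take A(k)=1, B(k)=1, C(k)=k**4 + 6*k**3/5 - k/5 + 1/5.
Set up (1)·f(k+1) − (1)·f(k) − (k**4 + 6*k**3/5 - k/5 + 1/5) = 0.
From deg A=0, deg B=0, deg C=4: d=5.
Solving with deg f ≤ 5: f(k) = k*(3*k**4 - 3*k**3 - 4*k**2 + 3*k + 4)/15.
Get s_k = R·t_k = k*(3*k**4 - 3*k**3 - 4*k**2 + 3*k + 4) with R(k) = B(k−1)f(k)/C(k) = k*(3*k**4 - 3*k**3 - 4*k**2 + 3*k + 4)/(3*(5*k**4 + 6*k**3 - k + 1)).
Verify: 15*k**4 + 18*k**3 - 3*k + 3 matches t_k.
Σ_(k=2)^n t_k = s_(n+1) − s_(2) = (3*n**5 + 12*n**4 + 14*n**3 + 3*n**2 + n + 3) − (36), i.e. 3*n**5 + 12*n**4 + 14*n**3 + 3*n**2 + n - 33.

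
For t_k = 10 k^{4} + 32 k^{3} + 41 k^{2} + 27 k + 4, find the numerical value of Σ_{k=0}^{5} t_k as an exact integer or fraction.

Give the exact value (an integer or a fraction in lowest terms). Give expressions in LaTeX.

Σ = 19674

t_(k+1)/t_k = (10*k**4 + 72*k**3 + 197*k**2 + 245*k + 114)/(10*k**4 + 32*k**3 + 41*k**2 + 27*k + 4).
Take A(k)=1, B(k)=1, C(k)=k**4 + 16*k**3/5 + 41*k**2/10 + 27*k/10 + 2/5.
Need (1)·f(k+1) − (1)·f(k) = k**4 + 16*k**3/5 + 41*k**2/10 + 27*k/10 + 2/5.
d = 5 from the (0,0,4) case.
Solve for f: f(k) = k*(2*k**4 + 3*k**3 + k**2 + k - 3)/10 (degree 5 ≤ 5).
Get s_k = R·t_k = k*(2*k**4 + 3*k**3 + k**2 + k - 3) with R(k) = B(k−1)f(k)/C(k) = k*(2*k**4 + 3*k**3 + k**2 + k - 3)/((5*k + 1)*(2*k**3 + 6*k**2 + 7*k + 4)).
Verify: 10*k**4 + 32*k**3 + 41*k**2 + 27*k + 4 matches t_k.
Evaluate s at k=6 and k=0: 19674 and 0; difference 19674.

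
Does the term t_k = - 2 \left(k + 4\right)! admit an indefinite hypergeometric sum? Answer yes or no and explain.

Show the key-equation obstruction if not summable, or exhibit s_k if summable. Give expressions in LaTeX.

r(k) = k + 5 after simplifying.
Factor: A=k + 5; B=1; C=1.
f must satisfy (k + 5)·f(k+1) − (1)·f(k) = 1.
d = -1 from the (1,0,0) case.
Bound -1 < 0, so the key equation has no polynomial solution.

No — t_k has no hypergeometric antidifference.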